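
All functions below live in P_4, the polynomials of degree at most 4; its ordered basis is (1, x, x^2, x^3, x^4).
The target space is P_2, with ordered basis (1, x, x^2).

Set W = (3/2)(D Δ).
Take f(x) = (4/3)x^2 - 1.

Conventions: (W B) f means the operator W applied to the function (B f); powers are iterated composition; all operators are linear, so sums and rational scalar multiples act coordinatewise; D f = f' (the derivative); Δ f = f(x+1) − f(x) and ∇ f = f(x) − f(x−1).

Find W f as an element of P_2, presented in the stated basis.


Δ f = (8/3)x + 4/3
D Δ f = 8/3
((3/2)(D Δ)) f = 4

the image equals g(x) = 4


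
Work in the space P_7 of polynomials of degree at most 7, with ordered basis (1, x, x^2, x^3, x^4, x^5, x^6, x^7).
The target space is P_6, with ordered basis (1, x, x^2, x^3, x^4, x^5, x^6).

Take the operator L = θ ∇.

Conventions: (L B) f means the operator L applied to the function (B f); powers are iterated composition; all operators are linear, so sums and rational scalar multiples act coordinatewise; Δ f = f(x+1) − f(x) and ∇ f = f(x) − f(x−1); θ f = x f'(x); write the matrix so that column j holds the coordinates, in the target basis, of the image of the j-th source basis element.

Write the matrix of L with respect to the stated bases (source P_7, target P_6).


image of 1: 0
image of x: 0
image of x^2: 2x
image of x^3: 6x^2 - 3x
image of x^4: 12x^3 - 12x^2 + 4x
image of x^5: 20x^4 - 30x^3 + 20x^2 - 5x
image of x^6: 30x^5 - 60x^4 + 60x^3 - 30x^2 + 6x
image of x^7: 42x^6 - 105x^5 + 140x^4 - 105x^3 + 42x^2 - 7x
each image's coordinates form column j of the matrix

the matrix is [[0, 0, 0, 0, 0, 0, 0, 0]; [0, 0, 2, -3, 4, -5, 6, -7]; [0, 0, 0, 6, -12, 20, -30, 42]; [0, 0, 0, 0, 12, -30, 60, -105]; [0, 0, 0, 0, 0, 20, -60, 140]; [0, 0, 0, 0, 0, 0, 30, -105]; [0, 0, 0, 0, 0, 0, 0, 42]] (rows listed top to bottom)


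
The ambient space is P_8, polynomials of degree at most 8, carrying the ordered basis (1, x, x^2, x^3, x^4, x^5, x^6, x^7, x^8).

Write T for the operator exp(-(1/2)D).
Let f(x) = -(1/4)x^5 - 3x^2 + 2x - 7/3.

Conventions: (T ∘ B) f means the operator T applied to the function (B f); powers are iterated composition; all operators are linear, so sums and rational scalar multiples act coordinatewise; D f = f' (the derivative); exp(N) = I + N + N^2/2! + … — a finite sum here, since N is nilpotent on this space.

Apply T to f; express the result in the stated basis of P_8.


the result is g(x) = -(1/4)x^5 + (5/8)x^4 - (5/8)x^3 - (43/16)x^2 + (315/64)x - 1565/384

order-1 term: (5/8)x^4 + 3x - 1
order-2 term: -(5/8)x^3 - 3/4
order-3 term: (5/16)x^2
order-4 term: -(5/64)x
order-5 term: 1/128
the series for exp(-(1/2)D) f terminates at order 5
exp(-(1/2)D) f = -(1/4)x^5 + (5/8)x^4 - (5/8)x^3 - (43/16)x^2 + (315/64)x - 1565/384


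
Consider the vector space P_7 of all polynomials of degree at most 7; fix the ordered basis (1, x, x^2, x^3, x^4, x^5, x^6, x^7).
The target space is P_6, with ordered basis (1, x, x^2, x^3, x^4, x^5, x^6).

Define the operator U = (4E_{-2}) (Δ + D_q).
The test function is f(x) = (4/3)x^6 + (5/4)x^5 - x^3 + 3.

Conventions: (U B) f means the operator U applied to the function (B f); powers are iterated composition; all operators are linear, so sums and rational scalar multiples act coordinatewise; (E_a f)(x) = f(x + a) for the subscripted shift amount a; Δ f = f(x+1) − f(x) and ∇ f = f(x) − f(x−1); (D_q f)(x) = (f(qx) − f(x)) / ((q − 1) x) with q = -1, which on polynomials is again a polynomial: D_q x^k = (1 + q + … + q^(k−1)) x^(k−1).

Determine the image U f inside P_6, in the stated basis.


the image equals g(x) = 32x^5 - 210x^4 + (1670/3)x^3 - 746x^2 + 509x - 145

Δ f = 8x^5 + (105/4)x^4 + (235/6)x^3 + (59/2)x^2 + (45/4)x + 19/12
D_q f = (5/4)x^4 - x^2
(Δ + D_q) f = 8x^5 + (55/2)x^4 + (235/6)x^3 + (57/2)x^2 + (45/4)x + 19/12
E_{-2} (Δ + D_q) f = 8x^5 - (105/2)x^4 + (835/6)x^3 - (373/2)x^2 + (509/4)x - 145/4
(4E_{-2}) (Δ + D_q) f = 32x^5 - 210x^4 + (1670/3)x^3 - 746x^2 + 509x - 145


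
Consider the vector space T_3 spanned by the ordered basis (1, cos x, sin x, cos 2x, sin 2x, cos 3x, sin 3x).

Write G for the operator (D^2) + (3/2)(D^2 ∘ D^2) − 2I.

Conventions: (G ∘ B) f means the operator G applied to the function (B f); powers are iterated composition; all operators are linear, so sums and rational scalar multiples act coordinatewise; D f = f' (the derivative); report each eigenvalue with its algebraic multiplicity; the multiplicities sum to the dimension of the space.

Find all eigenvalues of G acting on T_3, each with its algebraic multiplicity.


λ = -2 (multiplicity 1), λ = -3/2 (multiplicity 2), λ = 18 (multiplicity 2), λ = 221/2 (multiplicity 2)

image of 1: -2
image of cos x: -(3/2)cos x
image of sin x: -(3/2)sin x
image of cos 2x: 18cos 2x
image of sin 2x: 18sin 2x
image of cos 3x: (221/2)cos 3x
image of sin 3x: (221/2)sin 3x
the matrix is diagonal; its diagonal is (-2, -3/2, -3/2, 18, 18, 221/2, 221/2)
for a triangular matrix the eigenvalues are the diagonal entries, with algebraic multiplicity their repetition count


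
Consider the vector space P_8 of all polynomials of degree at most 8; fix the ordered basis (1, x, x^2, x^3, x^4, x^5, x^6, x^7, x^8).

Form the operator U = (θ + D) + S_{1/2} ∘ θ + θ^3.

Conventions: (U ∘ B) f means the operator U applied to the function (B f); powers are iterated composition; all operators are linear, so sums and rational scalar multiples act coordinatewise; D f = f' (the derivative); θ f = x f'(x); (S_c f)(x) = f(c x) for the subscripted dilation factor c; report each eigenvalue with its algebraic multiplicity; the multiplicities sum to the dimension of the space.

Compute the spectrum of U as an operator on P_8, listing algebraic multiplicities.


λ = 0 (multiplicity 1), λ = 5/2 (multiplicity 1), λ = 21/2 (multiplicity 1), λ = 243/8 (multiplicity 1), λ = 273/4 (multiplicity 1), λ = 4165/32 (multiplicity 1), λ = 7107/32 (multiplicity 1), λ = 44807/128 (multiplicity 1), λ = 16641/32 (multiplicity 1)

image of 1: 0
image of x: (5/2)x + 1
image of x^2: (21/2)x^2 + 2x
image of x^3: (243/8)x^3 + 3x^2
image of x^4: (273/4)x^4 + 4x^3
image of x^5: (4165/32)x^5 + 5x^4
image of x^6: (7107/32)x^6 + 6x^5
image of x^7: (44807/128)x^7 + 7x^6
image of x^8: (16641/32)x^8 + 8x^7
the matrix is upper triangular; its diagonal is (0, 5/2, 21/2, 243/8, 273/4, 4165/32, 7107/32, 44807/128, 16641/32)
for a triangular matrix the eigenvalues are the diagonal entries, with algebraic multiplicity their repetition count


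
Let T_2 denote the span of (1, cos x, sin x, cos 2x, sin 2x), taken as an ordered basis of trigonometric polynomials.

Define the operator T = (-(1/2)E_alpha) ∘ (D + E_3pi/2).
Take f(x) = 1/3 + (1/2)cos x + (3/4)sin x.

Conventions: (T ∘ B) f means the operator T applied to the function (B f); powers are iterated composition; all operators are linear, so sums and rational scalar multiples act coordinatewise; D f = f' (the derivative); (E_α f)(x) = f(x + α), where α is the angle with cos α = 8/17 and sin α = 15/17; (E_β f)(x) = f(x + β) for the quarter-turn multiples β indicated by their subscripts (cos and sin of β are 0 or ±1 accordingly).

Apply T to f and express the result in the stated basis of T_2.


D f = (3/4)cos x - (1/2)sin x
E_3pi/2 f = 1/3 - (3/4)cos x + (1/2)sin x
(D + E_3pi/2) f = 1/3
E_alpha (D + E_3pi/2) f = 1/3
(-(1/2)E_alpha) (D + E_3pi/2) f = -1/6

the image equals g(x) = -1/6


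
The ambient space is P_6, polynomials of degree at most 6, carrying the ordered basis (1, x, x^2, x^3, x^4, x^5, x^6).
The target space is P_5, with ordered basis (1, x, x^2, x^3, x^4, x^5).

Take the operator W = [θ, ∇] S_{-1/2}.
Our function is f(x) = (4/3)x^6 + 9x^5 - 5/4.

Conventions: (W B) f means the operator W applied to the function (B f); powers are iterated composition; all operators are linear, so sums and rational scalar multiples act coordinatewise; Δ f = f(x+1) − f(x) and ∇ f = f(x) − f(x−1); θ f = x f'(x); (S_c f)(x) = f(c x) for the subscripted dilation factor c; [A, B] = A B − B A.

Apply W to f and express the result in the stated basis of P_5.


the image equals g(x) = -(1/8)x^5 + (65/32)x^4 - (55/8)x^3 + (155/16)x^2 - (25/4)x + 49/32

S_{-1/2} f = (1/48)x^6 - (9/32)x^5 - 5/4
∇ S_{-1/2} f = (1/8)x^5 - (55/32)x^4 + (155/48)x^3 - (25/8)x^2 + (49/32)x - 29/96
θ ∇ S_{-1/2} f = (5/8)x^5 - (55/8)x^4 + (155/16)x^3 - (25/4)x^2 + (49/32)x
θ S_{-1/2} f = (1/8)x^6 - (45/32)x^5
∇ θ S_{-1/2} f = (3/4)x^5 - (285/32)x^4 + (265/16)x^3 - (255/16)x^2 + (249/32)x - 49/32
[θ, ∇] S_{-1/2} f = -(1/8)x^5 + (65/32)x^4 - (55/8)x^3 + (155/16)x^2 - (25/4)x + 49/32


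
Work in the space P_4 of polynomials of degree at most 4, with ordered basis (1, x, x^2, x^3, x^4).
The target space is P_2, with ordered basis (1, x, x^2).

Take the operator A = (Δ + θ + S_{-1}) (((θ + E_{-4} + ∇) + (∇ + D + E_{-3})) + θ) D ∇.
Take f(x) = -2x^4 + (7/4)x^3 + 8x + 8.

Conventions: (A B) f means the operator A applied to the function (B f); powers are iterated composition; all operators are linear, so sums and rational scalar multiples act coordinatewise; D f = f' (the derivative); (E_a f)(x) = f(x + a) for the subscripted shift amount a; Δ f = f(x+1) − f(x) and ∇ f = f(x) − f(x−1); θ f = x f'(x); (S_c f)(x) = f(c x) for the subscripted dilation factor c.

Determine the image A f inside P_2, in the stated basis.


the result is g(x) = -432x^2 - 288x - 1061/2

∇ f = -8x^3 + (69/4)x^2 - (53/4)x + 47/4
D ∇ f = -24x^2 + (69/2)x - 53/4
θ (D ∇) f = -48x^2 + (69/2)x
E_{-4} (D ∇) f = -24x^2 + (453/2)x - 2141/4
∇ (D ∇) f = -48x + 117/2
(θ + E_{-4} + ∇) (D ∇) f = -72x^2 + 213x - 1907/4
∇ (D ∇) f = -48x + 117/2
D (D ∇) f = -48x + 69/2
E_{-3} (D ∇) f = -24x^2 + (357/2)x - 1331/4
(∇ + D + E_{-3}) (D ∇) f = -24x^2 + (165/2)x - 959/4
((θ + E_{-4} + ∇) + (∇ + D + E_{-3})) (D ∇) f = -96x^2 + (591/2)x - 1433/2
θ (D ∇) f = -48x^2 + (69/2)x
(((θ + E_{-4} + ∇) + (∇ + D + E_{-3})) + θ) (D ∇) f = -144x^2 + 330x - 1433/2
Δ (((θ + E_{-4} + ∇) + (∇ + D + E_{-3})) + θ) (D ∇) f = -288x + 186
θ (((θ + E_{-4} + ∇) + (∇ + D + E_{-3})) + θ) (D ∇) f = -288x^2 + 330x
S_{-1} (((θ + E_{-4} + ∇) + (∇ + D + E_{-3})) + θ) (D ∇) f = -144x^2 - 330x - 1433/2
(Δ + θ + S_{-1}) (((θ + E_{-4} + ∇) + (∇ + D + E_{-3})) + θ) (D ∇) f = -432x^2 - 288x - 1061/2


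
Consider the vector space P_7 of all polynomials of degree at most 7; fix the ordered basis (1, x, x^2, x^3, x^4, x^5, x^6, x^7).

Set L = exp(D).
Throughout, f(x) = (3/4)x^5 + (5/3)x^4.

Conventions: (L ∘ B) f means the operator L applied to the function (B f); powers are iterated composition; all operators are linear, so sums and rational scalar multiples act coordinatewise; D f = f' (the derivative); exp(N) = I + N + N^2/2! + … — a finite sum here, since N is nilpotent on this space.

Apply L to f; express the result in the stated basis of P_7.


order-1 term: (15/4)x^4 + (20/3)x^3
order-2 term: (15/2)x^3 + 10x^2
order-3 term: (15/2)x^2 + (20/3)x
order-4 term: (15/4)x + 5/3
order-5 term: 3/4
the series for exp(D) f terminates at order 5
exp(D) f = (3/4)x^5 + (65/12)x^4 + (85/6)x^3 + (35/2)x^2 + (125/12)x + 29/12

the image equals g(x) = (3/4)x^5 + (65/12)x^4 + (85/6)x^3 + (35/2)x^2 + (125/12)x + 29/12


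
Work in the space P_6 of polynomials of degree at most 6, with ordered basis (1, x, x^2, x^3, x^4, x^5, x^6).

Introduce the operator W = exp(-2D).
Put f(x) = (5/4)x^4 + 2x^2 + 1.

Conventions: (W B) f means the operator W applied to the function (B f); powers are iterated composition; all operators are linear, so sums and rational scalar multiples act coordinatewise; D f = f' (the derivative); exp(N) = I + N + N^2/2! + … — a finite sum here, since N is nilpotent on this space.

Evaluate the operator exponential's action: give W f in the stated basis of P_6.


the image equals g(x) = (5/4)x^4 - 10x^3 + 32x^2 - 48x + 29

order-1 term: -10x^3 - 8x
order-2 term: 30x^2 + 8
order-3 term: -40x
order-4 term: 20
the series for exp(-2D) f terminates at order 4
exp(-2D) f = (5/4)x^4 - 10x^3 + 32x^2 - 48x + 29


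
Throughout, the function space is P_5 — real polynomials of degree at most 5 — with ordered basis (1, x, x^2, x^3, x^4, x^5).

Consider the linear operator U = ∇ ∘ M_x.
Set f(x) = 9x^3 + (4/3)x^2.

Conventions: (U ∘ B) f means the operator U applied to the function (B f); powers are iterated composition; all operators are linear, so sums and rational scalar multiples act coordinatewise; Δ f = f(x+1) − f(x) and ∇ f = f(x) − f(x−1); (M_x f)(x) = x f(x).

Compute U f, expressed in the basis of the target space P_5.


M_x f = 9x^4 + (4/3)x^3
∇ M_x f = 36x^3 - 50x^2 + 32x - 23/3

the image equals g(x) = 36x^3 - 50x^2 + 32x - 23/3


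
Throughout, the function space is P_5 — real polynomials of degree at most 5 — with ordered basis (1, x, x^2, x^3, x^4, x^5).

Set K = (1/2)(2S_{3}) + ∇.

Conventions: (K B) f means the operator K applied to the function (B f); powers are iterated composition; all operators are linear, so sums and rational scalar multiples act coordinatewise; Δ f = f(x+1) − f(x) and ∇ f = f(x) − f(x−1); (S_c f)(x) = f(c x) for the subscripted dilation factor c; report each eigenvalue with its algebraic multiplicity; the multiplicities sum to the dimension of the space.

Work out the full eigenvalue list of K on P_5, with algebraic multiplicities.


λ = 1 (multiplicity 1), λ = 3 (multiplicity 1), λ = 9 (multiplicity 1), λ = 27 (multiplicity 1), λ = 81 (multiplicity 1), λ = 243 (multiplicity 1)

image of 1: 1
image of x: 3x + 1
image of x^2: 9x^2 + 2x - 1
image of x^3: 27x^3 + 3x^2 - 3x + 1
image of x^4: 81x^4 + 4x^3 - 6x^2 + 4x - 1
image of x^5: 243x^5 + 5x^4 - 10x^3 + 10x^2 - 5x + 1
the matrix is upper triangular; its diagonal is (1, 3, 9, 27, 81, 243)
for a triangular matrix the eigenvalues are the diagonal entries, with algebraic multiplicity their repetition count


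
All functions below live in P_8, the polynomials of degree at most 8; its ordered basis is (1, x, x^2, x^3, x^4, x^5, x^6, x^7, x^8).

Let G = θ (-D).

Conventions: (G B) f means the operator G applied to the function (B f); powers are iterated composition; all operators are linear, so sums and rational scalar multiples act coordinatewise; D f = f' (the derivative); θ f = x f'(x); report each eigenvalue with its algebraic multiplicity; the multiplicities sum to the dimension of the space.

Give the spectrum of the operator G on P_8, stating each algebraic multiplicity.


λ = 0 (multiplicity 9)

image of 1: 0
image of x: 0
image of x^2: -2x
image of x^3: -6x^2
image of x^4: -12x^3
image of x^5: -20x^4
image of x^6: -30x^5
image of x^7: -42x^6
image of x^8: -56x^7
the matrix is upper triangular; its diagonal is (0, 0, 0, 0, 0, 0, 0, 0, 0)
for a triangular matrix the eigenvalues are the diagonal entries, with algebraic multiplicity their repetition count


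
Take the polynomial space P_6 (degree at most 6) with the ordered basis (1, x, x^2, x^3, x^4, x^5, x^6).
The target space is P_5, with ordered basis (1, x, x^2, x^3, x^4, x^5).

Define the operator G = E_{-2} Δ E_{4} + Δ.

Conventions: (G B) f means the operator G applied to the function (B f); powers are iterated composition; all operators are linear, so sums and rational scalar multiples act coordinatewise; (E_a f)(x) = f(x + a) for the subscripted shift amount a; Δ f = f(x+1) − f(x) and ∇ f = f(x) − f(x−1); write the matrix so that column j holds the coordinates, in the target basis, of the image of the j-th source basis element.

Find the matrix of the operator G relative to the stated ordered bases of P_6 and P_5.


image of 1: 0
image of x: 2
image of x^2: 4x + 6
image of x^3: 6x^2 + 18x + 20
image of x^4: 8x^3 + 36x^2 + 80x + 66
image of x^5: 10x^4 + 60x^3 + 200x^2 + 330x + 212
image of x^6: 12x^5 + 90x^4 + 400x^3 + 990x^2 + 1272x + 666
each image's coordinates form column j of the matrix

the matrix is [[0, 2, 6, 20, 66, 212, 666]; [0, 0, 4, 18, 80, 330, 1272]; [0, 0, 0, 6, 36, 200, 990]; [0, 0, 0, 0, 8, 60, 400]; [0, 0, 0, 0, 0, 10, 90]; [0, 0, 0, 0, 0, 0, 12]] (rows listed top to bottom)


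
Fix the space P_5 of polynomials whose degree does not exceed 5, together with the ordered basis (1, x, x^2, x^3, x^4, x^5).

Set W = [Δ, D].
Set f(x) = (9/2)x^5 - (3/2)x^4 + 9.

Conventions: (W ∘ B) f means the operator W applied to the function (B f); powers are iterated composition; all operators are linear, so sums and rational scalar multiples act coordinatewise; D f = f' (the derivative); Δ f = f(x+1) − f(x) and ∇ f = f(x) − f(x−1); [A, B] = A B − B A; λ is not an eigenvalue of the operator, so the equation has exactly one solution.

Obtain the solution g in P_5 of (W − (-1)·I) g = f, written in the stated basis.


the image equals g(x) = (9/2)x^5 - (3/2)x^4 + 9

write g with unknown coordinates in the stated basis and equate coefficients in (W − (-1)·I) g = f
solving from the highest basis element down gives g = (9/2)x^5 - (3/2)x^4 + 9
check: W g = 0
so W g − (-1)·g = (9/2)x^5 - (3/2)x^4 + 9 = f ✓


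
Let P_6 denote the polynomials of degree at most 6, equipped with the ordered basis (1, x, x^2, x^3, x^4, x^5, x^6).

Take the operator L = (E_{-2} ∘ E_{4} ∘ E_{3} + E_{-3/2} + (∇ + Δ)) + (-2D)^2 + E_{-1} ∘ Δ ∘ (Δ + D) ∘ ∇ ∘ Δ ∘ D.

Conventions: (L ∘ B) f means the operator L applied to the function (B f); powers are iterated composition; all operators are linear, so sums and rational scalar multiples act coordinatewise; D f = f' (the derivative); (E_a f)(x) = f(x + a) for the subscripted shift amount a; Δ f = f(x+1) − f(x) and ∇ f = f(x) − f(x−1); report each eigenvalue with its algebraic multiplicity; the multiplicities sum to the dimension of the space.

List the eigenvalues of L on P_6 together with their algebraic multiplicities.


image of 1: 2
image of x: 2x + 11/2
image of x^2: 2x^2 + 11x + 141/4
image of x^3: 2x^3 + (33/2)x^2 + (423/4)x + 989/8
image of x^4: 2x^4 + 22x^3 + (423/2)x^2 + (989/2)x + 10081/16
image of x^5: 2x^5 + (55/2)x^4 + (705/2)x^3 + (4945/4)x^2 + (50405/16)x + 107501/32
image of x^6: 2x^6 + 33x^5 + (2115/4)x^4 + (4945/2)x^3 + (151215/16)x^2 + (322503/16)x + 977689/64
the matrix is upper triangular; its diagonal is (2, 2, 2, 2, 2, 2, 2)
for a triangular matrix the eigenvalues are the diagonal entries, with algebraic multiplicity their repetition count

λ = 2 (multiplicity 7)


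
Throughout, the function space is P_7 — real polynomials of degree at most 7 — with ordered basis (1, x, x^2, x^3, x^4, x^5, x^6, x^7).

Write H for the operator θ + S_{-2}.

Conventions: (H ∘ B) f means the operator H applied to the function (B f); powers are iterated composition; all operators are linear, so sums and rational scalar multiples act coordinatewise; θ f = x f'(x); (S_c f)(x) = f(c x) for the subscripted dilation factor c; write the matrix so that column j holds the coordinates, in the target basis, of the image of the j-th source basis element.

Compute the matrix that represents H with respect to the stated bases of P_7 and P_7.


image of 1: 1
image of x: -x
image of x^2: 6x^2
image of x^3: -5x^3
image of x^4: 20x^4
image of x^5: -27x^5
image of x^6: 70x^6
image of x^7: -121x^7
each image's coordinates form column j of the matrix

the matrix is [[1, 0, 0, 0, 0, 0, 0, 0]; [0, -1, 0, 0, 0, 0, 0, 0]; [0, 0, 6, 0, 0, 0, 0, 0]; [0, 0, 0, -5, 0, 0, 0, 0]; [0, 0, 0, 0, 20, 0, 0, 0]; [0, 0, 0, 0, 0, -27, 0, 0]; [0, 0, 0, 0, 0, 0, 70, 0]; [0, 0, 0, 0, 0, 0, 0, -121]] (rows listed top to bottom)


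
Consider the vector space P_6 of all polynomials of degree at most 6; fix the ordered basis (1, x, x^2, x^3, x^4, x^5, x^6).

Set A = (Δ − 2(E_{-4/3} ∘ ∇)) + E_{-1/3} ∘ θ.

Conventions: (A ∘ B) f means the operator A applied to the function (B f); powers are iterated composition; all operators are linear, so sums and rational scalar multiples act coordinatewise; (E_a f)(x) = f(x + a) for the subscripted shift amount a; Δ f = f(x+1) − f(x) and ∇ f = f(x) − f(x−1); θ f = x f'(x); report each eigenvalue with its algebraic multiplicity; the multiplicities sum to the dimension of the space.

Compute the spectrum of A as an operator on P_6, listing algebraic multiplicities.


λ = 0 (multiplicity 1), λ = 1 (multiplicity 1), λ = 2 (multiplicity 1), λ = 3 (multiplicity 1), λ = 4 (multiplicity 1), λ = 5 (multiplicity 1), λ = 6 (multiplicity 1)

image of 1: 0
image of x: x - 4/3
image of x^2: 2x^2 - (10/3)x + 77/9
image of x^3: 3x^3 - 6x^2 + 26x - 178/9
image of x^4: 4x^4 - (28/3)x^3 + (158/3)x^2 - (2140/27)x + 4375/81
image of x^5: 5x^5 - (40/3)x^4 + (800/9)x^3 - (5360/27)x^2 + (21880/81)x - 31328/243
image of x^6: 6x^6 - 18x^5 + 135x^4 - (3580/9)x^3 + (7295/9)x^2 - (6962/9)x + 75947/243
the matrix is upper triangular; its diagonal is (0, 1, 2, 3, 4, 5, 6)
for a triangular matrix the eigenvalues are the diagonal entries, with algebraic multiplicity their repetition count


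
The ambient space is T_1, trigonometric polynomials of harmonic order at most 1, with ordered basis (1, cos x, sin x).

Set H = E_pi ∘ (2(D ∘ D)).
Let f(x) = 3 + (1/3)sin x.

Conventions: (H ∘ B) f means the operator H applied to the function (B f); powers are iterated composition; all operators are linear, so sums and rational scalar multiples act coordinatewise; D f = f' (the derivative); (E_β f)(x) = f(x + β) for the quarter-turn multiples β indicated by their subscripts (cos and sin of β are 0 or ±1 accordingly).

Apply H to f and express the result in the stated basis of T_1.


the image equals g(x) = (2/3)sin x

D f = (1/3)cos x
D D f = -(1/3)sin x
(2(D ∘ D)) f = -(2/3)sin x
E_pi (2(D ∘ D)) f = (2/3)sin x


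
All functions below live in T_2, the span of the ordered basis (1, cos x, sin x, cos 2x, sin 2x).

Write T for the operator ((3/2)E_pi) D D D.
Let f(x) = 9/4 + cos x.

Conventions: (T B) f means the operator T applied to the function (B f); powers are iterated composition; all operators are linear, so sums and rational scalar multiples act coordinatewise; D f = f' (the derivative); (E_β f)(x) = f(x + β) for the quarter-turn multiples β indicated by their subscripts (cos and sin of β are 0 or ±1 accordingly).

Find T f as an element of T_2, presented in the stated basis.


g(x) = -(3/2)sin x

D f = -sin x
D D f = -cos x
D D D f = sin x
E_pi (D D D) f = -sin x
((3/2)E_pi) (D D D) f = -(3/2)sin x


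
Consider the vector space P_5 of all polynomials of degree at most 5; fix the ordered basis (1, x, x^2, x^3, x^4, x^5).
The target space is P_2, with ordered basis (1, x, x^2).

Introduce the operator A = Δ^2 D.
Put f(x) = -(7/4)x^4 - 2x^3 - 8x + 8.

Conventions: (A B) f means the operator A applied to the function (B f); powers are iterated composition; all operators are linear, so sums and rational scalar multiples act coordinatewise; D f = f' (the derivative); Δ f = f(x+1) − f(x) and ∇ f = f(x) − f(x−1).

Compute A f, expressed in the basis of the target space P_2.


D f = -7x^3 - 6x^2 - 8
Δ D f = -21x^2 - 33x - 13
Δ Δ D f = -42x - 54

the image equals g(x) = -42x - 54


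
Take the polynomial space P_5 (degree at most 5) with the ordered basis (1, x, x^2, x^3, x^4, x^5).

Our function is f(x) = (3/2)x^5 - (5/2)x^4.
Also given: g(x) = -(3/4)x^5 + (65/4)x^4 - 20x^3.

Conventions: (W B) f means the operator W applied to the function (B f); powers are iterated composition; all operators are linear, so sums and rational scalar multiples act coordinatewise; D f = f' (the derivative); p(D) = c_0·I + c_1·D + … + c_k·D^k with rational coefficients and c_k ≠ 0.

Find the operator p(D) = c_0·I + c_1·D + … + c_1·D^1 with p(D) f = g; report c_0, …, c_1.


c_0 = -1/2, c_1 = 2

D^0 f = (3/2)x^5 - (5/2)x^4
D^1 f = (15/2)x^4 - 10x^3
matching coefficients of g against c_0 f + c_1 Df + … from the top degree down determines the c_i
solution: c_0 = -1/2, c_1 = 2


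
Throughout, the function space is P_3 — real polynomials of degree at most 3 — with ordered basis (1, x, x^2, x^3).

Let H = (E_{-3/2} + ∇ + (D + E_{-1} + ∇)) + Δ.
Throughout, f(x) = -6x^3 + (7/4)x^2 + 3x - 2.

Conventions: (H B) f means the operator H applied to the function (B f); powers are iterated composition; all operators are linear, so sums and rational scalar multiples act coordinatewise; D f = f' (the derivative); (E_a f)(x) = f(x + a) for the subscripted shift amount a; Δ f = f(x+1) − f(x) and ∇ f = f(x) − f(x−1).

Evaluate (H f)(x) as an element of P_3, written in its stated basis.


E_{-3/2} f = -6x^3 + (115/4)x^2 - (171/4)x + 283/16
∇ f = -18x^2 + (43/2)x - 19/4
D f = -18x^2 + (7/2)x + 3
E_{-1} f = -6x^3 + (79/4)x^2 - (37/2)x + 11/4
∇ f = -18x^2 + (43/2)x - 19/4
(D + E_{-1} + ∇) f = -6x^3 - (65/4)x^2 + (13/2)x + 1
(E_{-3/2} + ∇ + (D + E_{-1} + ∇)) f = -12x^3 - (11/2)x^2 - (59/4)x + 223/16
Δ f = -18x^2 - (29/2)x - 5/4
((E_{-3/2} + ∇ + (D + E_{-1} + ∇)) + Δ) f = -12x^3 - (47/2)x^2 - (117/4)x + 203/16

g(x) = -12x^3 - (47/2)x^2 - (117/4)x + 203/16


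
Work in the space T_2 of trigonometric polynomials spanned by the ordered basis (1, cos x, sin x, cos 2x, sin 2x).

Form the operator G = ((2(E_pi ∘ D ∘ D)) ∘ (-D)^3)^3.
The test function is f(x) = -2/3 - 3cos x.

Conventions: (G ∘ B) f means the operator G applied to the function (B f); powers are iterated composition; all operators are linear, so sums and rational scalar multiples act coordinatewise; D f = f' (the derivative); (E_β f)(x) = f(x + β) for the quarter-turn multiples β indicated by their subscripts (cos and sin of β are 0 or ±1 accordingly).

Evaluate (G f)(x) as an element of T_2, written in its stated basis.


D f = 3sin x
(-D) f = -3sin x
D (-D) f = -3cos x
(-D) (-D) f = 3cos x
D (-D) (-D) f = -3sin x
(-D) (-D) (-D) f = 3sin x
D (-D)^3 f = 3cos x
D D (-D)^3 f = -3sin x
E_pi D D (-D)^3 f = 3sin x
(2(E_pi ∘ D ∘ D)) (-D)^3 f = 6sin x
D ((2(E_pi ∘ D ∘ D)) ∘ (-D)^3) f = 6cos x
(-D) ((2(E_pi ∘ D ∘ D)) ∘ (-D)^3) f = -6cos x
D (-D) ((2(E_pi ∘ D ∘ D)) ∘ (-D)^3) f = 6sin x
(-D) (-D) ((2(E_pi ∘ D ∘ D)) ∘ (-D)^3) f = -6sin x
D (-D) (-D) ((2(E_pi ∘ D ∘ D)) ∘ (-D)^3) f = -6cos x
(-D) (-D) (-D) ((2(E_pi ∘ D ∘ D)) ∘ (-D)^3) f = 6cos x
D (-D)^3 ((2(E_pi ∘ D ∘ D)) ∘ (-D)^3) f = -6sin x
D D (-D)^3 ((2(E_pi ∘ D ∘ D)) ∘ (-D)^3) f = -6cos x
E_pi D D (-D)^3 ((2(E_pi ∘ D ∘ D)) ∘ (-D)^3) f = 6cos x
(2(E_pi ∘ D ∘ D)) (-D)^3 ((2(E_pi ∘ D ∘ D)) ∘ (-D)^3) f = 12cos x
D ((2(E_pi ∘ D ∘ D)) ∘ (-D)^3) ((2(E_pi ∘ D ∘ D)) ∘ (-D)^3) f = -12sin x
(-D) ((2(E_pi ∘ D ∘ D)) ∘ (-D)^3) ((2(E_pi ∘ D ∘ D)) ∘ (-D)^3) f = 12sin x
D (-D) ((2(E_pi ∘ D ∘ D)) ∘ (-D)^3) ((2(E_pi ∘ D ∘ D)) ∘ (-D)^3) f = 12cos x
(-D) (-D) ((2(E_pi ∘ D ∘ D)) ∘ (-D)^3) ((2(E_pi ∘ D ∘ D)) ∘ (-D)^3) f = -12cos x
D (-D) (-D) ((2(E_pi ∘ D ∘ D)) ∘ (-D)^3) ((2(E_pi ∘ D ∘ D)) ∘ (-D)^3) f = 12sin x
(-D) (-D) (-D) ((2(E_pi ∘ D ∘ D)) ∘ (-D)^3) ((2(E_pi ∘ D ∘ D)) ∘ (-D)^3) f = -12sin x
D (-D)^3 ((2(E_pi ∘ D ∘ D)) ∘ (-D)^3) ((2(E_pi ∘ D ∘ D)) ∘ (-D)^3) f = -12cos x
D D (-D)^3 ((2(E_pi ∘ D ∘ D)) ∘ (-D)^3) ((2(E_pi ∘ D ∘ D)) ∘ (-D)^3) f = 12sin x
E_pi D D (-D)^3 ((2(E_pi ∘ D ∘ D)) ∘ (-D)^3) ((2(E_pi ∘ D ∘ D)) ∘ (-D)^3) f = -12sin x
(2(E_pi ∘ D ∘ D)) (-D)^3 ((2(E_pi ∘ D ∘ D)) ∘ (-D)^3) ((2(E_pi ∘ D ∘ D)) ∘ (-D)^3) f = -24sin x

g(x) = -24sin x


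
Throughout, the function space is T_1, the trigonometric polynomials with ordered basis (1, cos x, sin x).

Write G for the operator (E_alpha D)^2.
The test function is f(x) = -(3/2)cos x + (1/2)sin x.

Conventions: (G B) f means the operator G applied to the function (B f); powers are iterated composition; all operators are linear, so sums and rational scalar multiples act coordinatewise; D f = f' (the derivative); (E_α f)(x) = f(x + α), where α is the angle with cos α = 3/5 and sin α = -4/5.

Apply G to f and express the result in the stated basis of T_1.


D f = (1/2)cos x + (3/2)sin x
E_alpha D f = -(9/10)cos x + (13/10)sin x
D (E_alpha D) f = (13/10)cos x + (9/10)sin x
E_alpha D (E_alpha D) f = (3/50)cos x + (79/50)sin x

g(x) = (3/50)cos x + (79/50)sin x


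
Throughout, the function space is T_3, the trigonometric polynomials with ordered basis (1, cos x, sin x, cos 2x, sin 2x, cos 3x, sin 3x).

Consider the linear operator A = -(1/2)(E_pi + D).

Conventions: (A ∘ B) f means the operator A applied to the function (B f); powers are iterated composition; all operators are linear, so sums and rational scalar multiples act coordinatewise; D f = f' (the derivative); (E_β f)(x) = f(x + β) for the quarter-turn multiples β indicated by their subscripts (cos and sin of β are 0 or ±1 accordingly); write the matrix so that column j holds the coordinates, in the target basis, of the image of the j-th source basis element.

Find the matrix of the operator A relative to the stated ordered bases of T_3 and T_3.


image of 1: -1/2
image of cos x: (1/2)cos x + (1/2)sin x
image of sin x: -(1/2)cos x + (1/2)sin x
image of cos 2x: -(1/2)cos 2x + sin 2x
image of sin 2x: -cos 2x - (1/2)sin 2x
image of cos 3x: (1/2)cos 3x + (3/2)sin 3x
image of sin 3x: -(3/2)cos 3x + (1/2)sin 3x
each image's coordinates form column j of the matrix

the matrix is [[-1/2, 0, 0, 0, 0, 0, 0]; [0, 1/2, -1/2, 0, 0, 0, 0]; [0, 1/2, 1/2, 0, 0, 0, 0]; [0, 0, 0, -1/2, -1, 0, 0]; [0, 0, 0, 1, -1/2, 0, 0]; [0, 0, 0, 0, 0, 1/2, -3/2]; [0, 0, 0, 0, 0, 3/2, 1/2]] (rows listed top to bottom)


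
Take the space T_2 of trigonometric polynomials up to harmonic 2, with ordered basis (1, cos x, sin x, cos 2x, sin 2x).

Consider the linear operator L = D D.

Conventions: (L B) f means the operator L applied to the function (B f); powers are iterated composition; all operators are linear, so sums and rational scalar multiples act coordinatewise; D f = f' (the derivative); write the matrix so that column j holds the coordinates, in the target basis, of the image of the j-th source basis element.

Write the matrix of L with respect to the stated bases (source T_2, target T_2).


image of 1: 0
image of cos x: -cos x
image of sin x: -sin x
image of cos 2x: -4cos 2x
image of sin 2x: -4sin 2x
each image's coordinates form column j of the matrix

the matrix is [[0, 0, 0, 0, 0]; [0, -1, 0, 0, 0]; [0, 0, -1, 0, 0]; [0, 0, 0, -4, 0]; [0, 0, 0, 0, -4]] (rows listed top to bottom)


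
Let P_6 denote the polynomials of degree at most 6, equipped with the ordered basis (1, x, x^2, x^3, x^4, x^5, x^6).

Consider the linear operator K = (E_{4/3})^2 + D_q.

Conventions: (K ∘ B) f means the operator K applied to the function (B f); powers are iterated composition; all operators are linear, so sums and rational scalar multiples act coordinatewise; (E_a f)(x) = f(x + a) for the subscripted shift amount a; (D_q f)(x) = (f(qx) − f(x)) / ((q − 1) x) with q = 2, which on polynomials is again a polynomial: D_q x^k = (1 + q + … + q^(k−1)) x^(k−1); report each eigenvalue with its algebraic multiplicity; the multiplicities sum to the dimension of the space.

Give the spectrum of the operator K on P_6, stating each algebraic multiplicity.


λ = 1 (multiplicity 7)

image of 1: 1
image of x: x + 11/3
image of x^2: x^2 + (25/3)x + 64/9
image of x^3: x^3 + 15x^2 + (64/3)x + 512/27
image of x^4: x^4 + (77/3)x^3 + (128/3)x^2 + (2048/27)x + 4096/81
image of x^5: x^5 + (133/3)x^4 + (640/9)x^3 + (5120/27)x^2 + (20480/81)x + 32768/243
image of x^6: x^6 + 79x^5 + (320/3)x^4 + (10240/27)x^3 + (20480/27)x^2 + (65536/81)x + 262144/729
the matrix is upper triangular; its diagonal is (1, 1, 1, 1, 1, 1, 1)
for a triangular matrix the eigenvalues are the diagonal entries, with algebraic multiplicity their repetition count


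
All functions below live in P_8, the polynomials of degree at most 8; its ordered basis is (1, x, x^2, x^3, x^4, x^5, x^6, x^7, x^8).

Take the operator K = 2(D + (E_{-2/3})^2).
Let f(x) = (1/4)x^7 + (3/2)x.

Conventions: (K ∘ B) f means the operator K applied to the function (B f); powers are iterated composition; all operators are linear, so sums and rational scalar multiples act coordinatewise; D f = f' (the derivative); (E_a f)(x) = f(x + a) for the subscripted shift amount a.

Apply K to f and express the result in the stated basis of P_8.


D f = (7/4)x^6 + 3/2
E_{-2/3} f = (1/4)x^7 - (7/6)x^6 + (7/3)x^5 - (70/27)x^4 + (140/81)x^3 - (56/81)x^2 + (2411/1458)x - 2219/2187
E_{-2/3} E_{-2/3} f = (1/4)x^7 - (7/3)x^6 + (28/3)x^5 - (560/27)x^4 + (2240/81)x^3 - (1792/81)x^2 + (16523/1458)x - 8470/2187
(D + (E_{-2/3})^2) f = (1/4)x^7 - (7/12)x^6 + (28/3)x^5 - (560/27)x^4 + (2240/81)x^3 - (1792/81)x^2 + (16523/1458)x - 10379/4374
(2(D + (E_{-2/3})^2)) f = (1/2)x^7 - (7/6)x^6 + (56/3)x^5 - (1120/27)x^4 + (4480/81)x^3 - (3584/81)x^2 + (16523/729)x - 10379/2187

the result is g(x) = (1/2)x^7 - (7/6)x^6 + (56/3)x^5 - (1120/27)x^4 + (4480/81)x^3 - (3584/81)x^2 + (16523/729)x - 10379/2187


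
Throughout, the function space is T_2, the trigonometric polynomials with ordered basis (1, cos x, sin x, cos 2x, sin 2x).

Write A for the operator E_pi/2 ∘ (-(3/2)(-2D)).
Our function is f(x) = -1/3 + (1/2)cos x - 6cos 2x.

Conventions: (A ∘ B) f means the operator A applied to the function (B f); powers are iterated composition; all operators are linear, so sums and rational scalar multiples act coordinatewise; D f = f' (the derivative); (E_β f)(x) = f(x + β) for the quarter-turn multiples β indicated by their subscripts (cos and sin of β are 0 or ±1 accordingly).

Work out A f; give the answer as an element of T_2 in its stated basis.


the image equals g(x) = -(3/2)cos x - 36sin 2x

D f = -(1/2)sin x + 12sin 2x
(-2D) f = sin x - 24sin 2x
(-(3/2)(-2D)) f = -(3/2)sin x + 36sin 2x
E_pi/2 (-(3/2)(-2D)) f = -(3/2)cos x - 36sin 2x


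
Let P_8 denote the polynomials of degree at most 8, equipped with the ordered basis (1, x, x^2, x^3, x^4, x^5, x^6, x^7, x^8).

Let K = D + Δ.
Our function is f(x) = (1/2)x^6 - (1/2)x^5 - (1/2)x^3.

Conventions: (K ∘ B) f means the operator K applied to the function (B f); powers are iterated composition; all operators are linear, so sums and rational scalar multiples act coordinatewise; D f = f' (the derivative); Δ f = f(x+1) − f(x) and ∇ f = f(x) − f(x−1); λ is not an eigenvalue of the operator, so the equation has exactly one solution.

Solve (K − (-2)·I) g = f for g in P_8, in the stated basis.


write g with unknown coordinates in the stated basis and equate coefficients in (K − (-2)·I) g = f
solving from the highest basis element down gives g = (1/4)x^6 - (7/4)x^5 + (55/8)x^4 - (43/2)x^3 + (203/4)x^2 - (635/8)x + 993/16
check: K g = 3x^5 - (55/4)x^4 + (85/2)x^3 - (203/2)x^2 + (635/4)x - 993/8
so K g − (-2)·g = (1/2)x^6 - (1/2)x^5 - (1/2)x^3 = f ✓

g(x) = (1/4)x^6 - (7/4)x^5 + (55/8)x^4 - (43/2)x^3 + (203/4)x^2 - (635/8)x + 993/16


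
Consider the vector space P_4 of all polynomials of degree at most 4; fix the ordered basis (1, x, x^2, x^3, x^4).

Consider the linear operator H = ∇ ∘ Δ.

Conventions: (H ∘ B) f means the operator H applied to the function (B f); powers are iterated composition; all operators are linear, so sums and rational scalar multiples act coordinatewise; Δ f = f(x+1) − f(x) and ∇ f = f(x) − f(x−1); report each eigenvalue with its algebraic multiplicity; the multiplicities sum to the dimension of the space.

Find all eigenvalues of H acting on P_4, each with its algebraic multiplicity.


image of 1: 0
image of x: 0
image of x^2: 2
image of x^3: 6x
image of x^4: 12x^2 + 2
the matrix is upper triangular; its diagonal is (0, 0, 0, 0, 0)
for a triangular matrix the eigenvalues are the diagonal entries, with algebraic multiplicity their repetition count

λ = 0 (multiplicity 5)


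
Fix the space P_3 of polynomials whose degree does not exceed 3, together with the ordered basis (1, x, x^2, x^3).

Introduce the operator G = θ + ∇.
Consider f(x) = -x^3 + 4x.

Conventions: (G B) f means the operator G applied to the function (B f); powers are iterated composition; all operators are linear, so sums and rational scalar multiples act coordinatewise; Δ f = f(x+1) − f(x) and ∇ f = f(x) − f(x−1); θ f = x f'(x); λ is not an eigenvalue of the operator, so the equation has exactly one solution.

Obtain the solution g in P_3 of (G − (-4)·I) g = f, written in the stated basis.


write g with unknown coordinates in the stated basis and equate coefficients in (G − (-4)·I) g = f
solving from the highest basis element down gives g = -(1/7)x^3 + (1/14)x^2 + (24/35)x - 33/280
check: G g = -(3/7)x^3 - (2/7)x^2 + (44/35)x + 33/70
so G g − (-4)·g = -x^3 + 4x = f ✓

g(x) = -(1/7)x^3 + (1/14)x^2 + (24/35)x - 33/280


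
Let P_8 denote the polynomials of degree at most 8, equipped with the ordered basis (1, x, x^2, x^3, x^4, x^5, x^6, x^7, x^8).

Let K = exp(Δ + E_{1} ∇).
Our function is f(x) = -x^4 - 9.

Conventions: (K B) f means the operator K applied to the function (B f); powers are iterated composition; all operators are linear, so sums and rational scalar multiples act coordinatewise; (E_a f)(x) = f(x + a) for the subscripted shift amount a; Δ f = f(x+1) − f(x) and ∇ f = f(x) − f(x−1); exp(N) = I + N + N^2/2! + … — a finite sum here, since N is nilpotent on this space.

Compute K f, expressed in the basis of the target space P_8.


the result is g(x) = -x^4 - 8x^3 - 36x^2 - 88x - 103

order-1 term: -8x^3 - 12x^2 - 8x - 2
order-2 term: -24x^2 - 48x - 28
order-3 term: -32x - 48
order-4 term: -16
the series for exp(Δ + E_{1} ∇) f terminates at order 4
exp(Δ + E_{1} ∇) f = -x^4 - 8x^3 - 36x^2 - 88x - 103


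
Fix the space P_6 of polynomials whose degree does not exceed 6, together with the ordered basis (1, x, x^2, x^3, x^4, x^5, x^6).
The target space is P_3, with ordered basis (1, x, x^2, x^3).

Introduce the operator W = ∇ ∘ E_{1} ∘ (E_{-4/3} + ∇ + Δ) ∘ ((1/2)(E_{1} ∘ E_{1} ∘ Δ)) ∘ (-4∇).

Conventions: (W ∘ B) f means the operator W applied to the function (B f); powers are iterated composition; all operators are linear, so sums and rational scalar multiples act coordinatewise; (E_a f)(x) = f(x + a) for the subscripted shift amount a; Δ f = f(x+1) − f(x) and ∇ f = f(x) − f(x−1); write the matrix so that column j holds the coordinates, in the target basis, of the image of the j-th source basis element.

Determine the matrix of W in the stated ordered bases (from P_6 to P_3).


the matrix is [[0, 0, 0, -12, -152, -4180/3, -93880/9]; [0, 0, 0, 0, -48, -760, -8360]; [0, 0, 0, 0, 0, -120, -2280]; [0, 0, 0, 0, 0, 0, -240]] (rows listed top to bottom)

image of 1: 0
image of x: 0
image of x^2: 0
image of x^3: -12
image of x^4: -48x - 152
image of x^5: -120x^2 - 760x - 4180/3
image of x^6: -240x^3 - 2280x^2 - 8360x - 93880/9
each image's coordinates form column j of the matrix


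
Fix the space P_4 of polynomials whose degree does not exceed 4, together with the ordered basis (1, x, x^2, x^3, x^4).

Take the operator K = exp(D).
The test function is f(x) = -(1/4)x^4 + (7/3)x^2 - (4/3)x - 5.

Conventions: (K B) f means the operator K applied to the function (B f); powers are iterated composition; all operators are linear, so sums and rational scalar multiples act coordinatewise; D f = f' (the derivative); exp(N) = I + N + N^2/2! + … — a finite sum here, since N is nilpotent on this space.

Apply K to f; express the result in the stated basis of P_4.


order-1 term: -x^3 + (14/3)x - 4/3
order-2 term: -(3/2)x^2 + 7/3
order-3 term: -x
order-4 term: -1/4
the series for exp(D) f terminates at order 4
exp(D) f = -(1/4)x^4 - x^3 + (5/6)x^2 + (7/3)x - 17/4

g(x) = -(1/4)x^4 - x^3 + (5/6)x^2 + (7/3)x - 17/4


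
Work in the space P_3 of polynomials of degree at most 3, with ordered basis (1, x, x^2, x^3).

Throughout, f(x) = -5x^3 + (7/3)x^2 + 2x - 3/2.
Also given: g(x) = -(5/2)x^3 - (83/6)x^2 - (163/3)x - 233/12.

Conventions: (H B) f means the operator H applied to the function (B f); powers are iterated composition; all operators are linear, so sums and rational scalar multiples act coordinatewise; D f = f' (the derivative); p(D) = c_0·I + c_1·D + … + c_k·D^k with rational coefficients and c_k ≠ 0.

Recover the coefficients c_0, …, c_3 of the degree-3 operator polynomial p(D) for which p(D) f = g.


D^0 f = -5x^3 + (7/3)x^2 + 2x - 3/2
D^1 f = -15x^2 + (14/3)x + 2
D^2 f = -30x + 14/3
D^3 f = -30
matching coefficients of g against c_0 f + c_1 Df + … from the top degree down determines the c_i
solution: c_0 = 1/2, c_1 = 1, c_2 = 2, c_3 = 1

p(D) = (1/2)·I + D + 2·D^2 + D^3, i.e. c_0 = 1/2, c_1 = 1, c_2 = 2, c_3 = 1
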